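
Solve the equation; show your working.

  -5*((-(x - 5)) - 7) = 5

Step 1. [-5*((-(x - 5)) - 7) = 5] -5·(inner) — divide through by -5. So div: (-(x - 5)) - 7 = -1.
Step 2. [(-(x - 5)) - 7 = -1] 7 comes off first (add 7), so sub: -(x - 5) = 6.
Step 3. [-(x - 5) = 6] leading − — multiply by −1. So neg: x - 5 = -6.
Step 4. [x - 5 = -6] the outer -5 inverts by adding 5 ⇒ sub: x = -1.

Answer: x ∈ {-1}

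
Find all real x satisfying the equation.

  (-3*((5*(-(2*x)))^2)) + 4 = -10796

Step 1. [(-3*((5*(-(2*x)))^2)) + 4 = -10796] the outer +4 inverts by subtracting 4. So sub: -3*((5*(-(2*x)))^2) = -10800.
Step 2. [-3*((5*(-(2*x)))^2) = -10800] LHS = -3·(…); ÷-3 both sides ⇒ div: (5*(-(2*x)))^2 = 3600.
Step 3. [(5*(-(2*x)))^2 = 3600] 3600 ≥ 0, LHS is (·)² — take ±√. So sqrt: 5*(-(2*x)) = 60 or -60.
Step 4. [5*(-(2*x)) = 60 or -60] LHS = 5·(…); ÷5 both sides, so div: -(2*x) = 12 or -12.
Step 5. [-(2*x) = 12 or -12] flip signs both sides, so neg: 2*x = -12 or 12.
Step 6. [2*x = -12 or 12] 2 out front; divide by 2. So div: x = -6 or 6.

Answer: x ∈ {-6, 6}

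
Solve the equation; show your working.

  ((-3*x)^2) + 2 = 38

Step 1. [((-3*x)^2) + 2 = 38] +2 is outermost — subtract 2 both sides ⇒ sub: (-3*x)^2 = 36.
Step 2. [(-3*x)^2 = 36] LHS squared, RHS 36 ≥ 0: apply √ (±). So sqrt: -3*x = 6 or -6.
Step 3. [-3*x = 6 or -6] -3·(inner) — divide through by -3 ⇒ div: x = -2 or 2.

Answer: x ∈ {-2, 2}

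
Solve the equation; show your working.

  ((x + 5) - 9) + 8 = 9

Step 1. [((x + 5) - 9) + 8 = 9] the outer +8 inverts by subtracting 8 ⇒ sub: (x + 5) - 9 = 1.
Step 2. [(x + 5) - 9 = 1] add 9: x sits inside (… - 9), so sub: x + 5 = 10.
Step 3. [x + 5 = 10] the outer +5 inverts by subtracting 5, so sub: x = 5.

Answer: x ∈ {5}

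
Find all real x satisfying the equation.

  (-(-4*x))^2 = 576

Step 1. [(-(-4*x))^2 = 576] 576 ≥ 0, LHS is (·)² — take ±√ ⇒ sqrt: -(-4*x) = 24 or -24.
Step 2. [-(-4*x) = 24 or -24] LHS negated; negate both sides ⇒ neg: -4*x = -24 or 24.
Step 3. [-4*x = -24 or 24] -4 out front; divide by -4, so div: x = 6 or -6.

Answer: x ∈ {-6, 6}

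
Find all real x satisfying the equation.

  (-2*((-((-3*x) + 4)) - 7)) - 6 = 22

Step 1. [(-2*((-((-3*x) + 4)) - 7)) - 6 = 22] 6 comes off first (add 6), so sub: -2*((-((-3*x) + 4)) - 7) = 28.
Step 2. [-2*((-((-3*x) + 4)) - 7) = 28] leading coefficient -2: divide by -2. So div: (-((-3*x) + 4)) - 7 = -14.
Step 3. [(-((-3*x) + 4)) - 7 = -14] peel the -7: add 7 from each side. So sub: -((-3*x) + 4) = -7.
Step 4. [-((-3*x) + 4) = -7] leading − — multiply by −1, so neg: (-3*x) + 4 = 7.
Step 5. [(-3*x) + 4 = 7] +4 is outermost — subtract 4 both sides ⇒ sub: -3*x = 3.
Step 6. [-3*x = 3] -3 out front; divide by -3, so div: x = -1.

Answer: x ∈ {-1}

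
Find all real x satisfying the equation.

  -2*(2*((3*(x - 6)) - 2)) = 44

Step 1. [-2*(2*((3*(x - 6)) - 2)) = 44] LHS = -2·(…); ÷-2 both sides ⇒ div: 2*((3*(x - 6)) - 2) = -22.
Step 2. [2*((3*(x - 6)) - 2) = -22] LHS = 2·(…); ÷2 both sides, so div: (3*(x - 6)) - 2 = -11.
Step 3. [(3*(x - 6)) - 2 = -11] add 2: x sits inside (… - 2) ⇒ sub: 3*(x - 6) = -9.
Step 4. [3*(x - 6) = -9] LHS = 3·(…); ÷3 both sides, so div: x - 6 = -3.
Step 5. [x - 6 = -3] peel the -6: add 6 from each side, so sub: x = 3.

Answer: x ∈ {3}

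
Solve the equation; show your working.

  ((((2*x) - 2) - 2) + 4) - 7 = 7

Step 1. [((((2*x) - 2) - 2) + 4) - 7 = 7] the outer -7 inverts by adding 7 ⇒ sub: (((2*x) - 2) - 2) + 4 = 14.
Step 2. [(((2*x) - 2) - 2) + 4 = 14] peel the +4: subtract 4 from each side. So sub: ((2*x) - 2) - 2 = 10.
Step 3. [((2*x) - 2) - 2 = 10] 2 comes off first (add 2) ⇒ sub: (2*x) - 2 = 12.
Step 4. [(2*x) - 2 = 12] 2 comes off first (add 2) ⇒ sub: 2*x = 14.
Step 5. [2*x = 14] LHS = 2·(…); ÷2 both sides ⇒ div: x = 7.

Answer: x ∈ {7}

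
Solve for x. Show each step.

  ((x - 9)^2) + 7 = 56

Step 1. [((x - 9)^2) + 7 = 56] subtract 7: x sits inside (… + 7), so sub: (x - 9)^2 = 49.
Step 2. [(x - 9)^2 = 49] LHS squared, RHS 49 ≥ 0: apply √ (±). So sqrt: x - 9 = 7 or -7.
Step 3. [x - 9 = 7 or -7] the outer -9 inverts by adding 9, so sub: x = 16 or 2.

Answer: x ∈ {2, 16}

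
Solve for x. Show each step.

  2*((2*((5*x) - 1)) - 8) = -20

Step 1. [2*((2*((5*x) - 1)) - 8) = -20] LHS = 2·(…); ÷2 both sides. So div: (2*((5*x) - 1)) - 8 = -10.
Step 2. [(2*((5*x) - 1)) - 8 = -10] -8 is outermost — add 8 both sides, so sub: 2*((5*x) - 1) = -2.
Step 3. [2*((5*x) - 1) = -2] 2 out front; divide by 2 ⇒ div: (5*x) - 1 = -1.
Step 4. [(5*x) - 1 = -1] the outer -1 inverts by adding 1. So sub: 5*x = 0.
Step 5. [5*x = 0] 5·(inner) — divide through by 5 ⇒ div: x = 0.

Answer: x ∈ {0}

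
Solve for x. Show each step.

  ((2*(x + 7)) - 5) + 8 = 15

Step 1. [((2*(x + 7)) - 5) + 8 = 15] 8 comes off first (subtract 8), so sub: (2*(x + 7)) - 5 = 7.
Step 2. [(2*(x + 7)) - 5 = 7] 5 comes off first (add 5), so sub: 2*(x + 7) = 12.
Step 3. [2*(x + 7) = 12] leading coefficient 2: divide by 2. So div: x + 7 = 6.
Step 4. [x + 7 = 6] peel the +7: subtract 7 from each side ⇒ sub: x = -1.

Answer: x ∈ {-1}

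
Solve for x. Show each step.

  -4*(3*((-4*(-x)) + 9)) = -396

Step 1. [-4*(3*((-4*(-x)) + 9)) = -396] divide by the outer -4 ⇒ div: 3*((-4*(-x)) + 9) = 99.
Step 2. [3*((-4*(-x)) + 9) = 99] divide by the outer 3, so div: (-4*(-x)) + 9 = 33.
Step 3. [(-4*(-x)) + 9 = 33] peel the +9: subtract 9 from each side, so sub: -4*(-x) = 24.
Step 4. [-4*(-x) = 24] leading coefficient -4: divide by -4 ⇒ div: -x = -6.
Step 5. [-x = -6] LHS negated; negate both sides ⇒ neg: x = 6.

Answer: x ∈ {6}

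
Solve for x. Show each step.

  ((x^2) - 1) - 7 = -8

Step 1. [((x^2) - 1) - 7 = -8] -7 is outermost — add 7 both sides ⇒ sub: (x^2) - 1 = -1.
Step 2. [(x^2) - 1 = -1] 1 comes off first (add 1) ⇒ sub: x^2 = 0.
Step 3. [x^2 = 0] LHS squared, RHS 0 ≥ 0: apply √ (±) ⇒ sqrt: x = 0.

Answer: x ∈ {0}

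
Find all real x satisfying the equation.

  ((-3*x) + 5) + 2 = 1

Step 1. [((-3*x) + 5) + 2 = 1] subtract 2: x sits inside (… + 2), so sub: (-3*x) + 5 = -1.
Step 2. [(-3*x) + 5 = -1] +5 is outermost — subtract 5 both sides. So sub: -3*x = -6.
Step 3. [-3*x = -6] -3·(inner) — divide through by -3 ⇒ div: x = 2.

Answer: x ∈ {2}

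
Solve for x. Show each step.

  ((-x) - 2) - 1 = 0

Step 1. [((-x) - 2) - 1 = 0] -1 is outermost — add 1 both sides ⇒ sub: (-x) - 2 = 1.
Step 2. [(-x) - 2 = 1] peel the -2: add 2 from each side, so sub: -x = 3.
Step 3. [-x = 3] flip signs both sides ⇒ neg: x = -3.

Answer: x ∈ {-3}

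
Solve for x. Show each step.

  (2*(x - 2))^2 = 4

Step 1. [(2*(x - 2))^2 = 4] LHS squared, RHS 4 ≥ 0: apply √ (±). So sqrt: 2*(x - 2) = 2 or -2.
Step 2. [2*(x - 2) = 2 or -2] leading coefficient 2: divide by 2. So div: x - 2 = 1 or -1.
Step 3. [x - 2 = 1 or -1] peel the -2: add 2 from each side ⇒ sub: x = 3 or 1.

Answer: x ∈ {1, 3}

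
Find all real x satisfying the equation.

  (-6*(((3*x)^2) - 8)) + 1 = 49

Step 1. [(-6*(((3*x)^2) - 8)) + 1 = 49] +1 is outermost — subtract 1 both sides. So sub: -6*(((3*x)^2) - 8) = 48.
Step 2. [-6*(((3*x)^2) - 8) = 48] LHS = -6·(…); ÷-6 both sides, so div: ((3*x)^2) - 8 = -8.
Step 3. [((3*x)^2) - 8 = -8] -8 is outermost — add 8 both sides ⇒ sub: (3*x)^2 = 0.
Step 4. [(3*x)^2 = 0] √ both sides: 0 ≥ 0 gives two branches ⇒ sqrt: 3*x = 0.
Step 5. [3*x = 0] 3 out front; divide by 3. So div: x = 0.

Answer: x ∈ {0}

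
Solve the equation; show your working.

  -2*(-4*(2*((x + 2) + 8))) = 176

Step 1. [-2*(-4*(2*((x + 2) + 8))) = 176] -2 out front; divide by -2, so div: -4*(2*((x + 2) + 8)) = -88.
Step 2. [-4*(2*((x + 2) + 8)) = -88] LHS = -4·(…); ÷-4 both sides. So div: 2*((x + 2) + 8) = 22.
Step 3. [2*((x + 2) + 8) = 22] leading coefficient 2: divide by 2. So div: (x + 2) + 8 = 11.
Step 4. [(x + 2) + 8 = 11] +8 is outermost — subtract 8 both sides ⇒ sub: x + 2 = 3.
Step 5. [x + 2 = 3] the outer +2 inverts by subtracting 2, so sub: x = 1.

Answer: x ∈ {1}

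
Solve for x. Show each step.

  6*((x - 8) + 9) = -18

Step 1. [6*((x - 8) + 9) = -18] 6·(inner) — divide through by 6, so div: (x - 8) + 9 = -3.
Step 2. [(x - 8) + 9 = -3] 9 comes off first (subtract 9), so sub: x - 8 = -12.
Step 3. [x - 8 = -12] -8 is outermost — add 8 both sides, so sub: x = -4.

Answer: x ∈ {-4}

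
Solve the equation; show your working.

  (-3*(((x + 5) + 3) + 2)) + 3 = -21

Step 1. [(-3*(((x + 5) + 3) + 2)) + 3 = -21] the outer +3 inverts by subtracting 3, so sub: -3*(((x + 5) + 3) + 2) = -24.
Step 2. [-3*(((x + 5) + 3) + 2) = -24] -3·(inner) — divide through by -3. So div: ((x + 5) + 3) + 2 = 8.
Step 3. [((x + 5) + 3) + 2 = 8] +2 is outermost — subtract 2 both sides. So sub: (x + 5) + 3 = 6.
Step 4. [(x + 5) + 3 = 6] +3 is outermost — subtract 3 both sides ⇒ sub: x + 5 = 3.
Step 5. [x + 5 = 3] subtract 5: x sits inside (… + 5) ⇒ sub: x = -2.

Answer: x ∈ {-2}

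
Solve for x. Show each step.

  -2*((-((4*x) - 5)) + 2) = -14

Step 1. [-2*((-((4*x) - 5)) + 2) = -14] -2 out front; divide by -2. So div: (-((4*x) - 5)) + 2 = 7.
Step 2. [(-((4*x) - 5)) + 2 = 7] +2 is outermost — subtract 2 both sides ⇒ sub: -((4*x) - 5) = 5.
Step 3. [-((4*x) - 5) = 5] LHS negated; negate both sides, so neg: (4*x) - 5 = -5.
Step 4. [(4*x) - 5 = -5] add 5: x sits inside (… - 5), so sub: 4*x = 0.
Step 5. [4*x = 0] 4 out front; divide by 4, so div: x = 0.

Answer: x ∈ {0}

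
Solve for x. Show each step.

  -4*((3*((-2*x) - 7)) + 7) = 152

Step 1. [-4*((3*((-2*x) - 7)) + 7) = 152] -4·(inner) — divide through by -4 ⇒ div: (3*((-2*x) - 7)) + 7 = -38.
Step 2. [(3*((-2*x) - 7)) + 7 = -38] subtract 7: x sits inside (… + 7). So sub: 3*((-2*x) - 7) = -45.
Step 3. [3*((-2*x) - 7) = -45] divide by the outer 3 ⇒ div: (-2*x) - 7 = -15.
Step 4. [(-2*x) - 7 = -15] peel the -7: add 7 from each side ⇒ sub: -2*x = -8.
Step 5. [-2*x = -8] divide by the outer -2 ⇒ div: x = 4.

Answer: x ∈ {4}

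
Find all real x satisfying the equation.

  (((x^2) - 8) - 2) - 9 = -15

Step 1. [(((x^2) - 8) - 2) - 9 = -15] the outer -9 inverts by adding 9, so sub: ((x^2) - 8) - 2 = -6.
Step 2. [((x^2) - 8) - 2 = -6] add 2: x sits inside (… - 2), so sub: (x^2) - 8 = -4.
Step 3. [(x^2) - 8 = -4] add 8: x sits inside (… - 8). So sub: x^2 = 4.
Step 4. [x^2 = 4] √ both sides: 4 ≥ 0 gives two branches. So sqrt: x = 2 or -2.

Answer: x ∈ {-2, 2}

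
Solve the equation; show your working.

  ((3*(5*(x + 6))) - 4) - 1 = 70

Step 1. [((3*(5*(x + 6))) - 4) - 1 = 70] peel the -1: add 1 from each side, so sub: (3*(5*(x + 6))) - 4 = 71.
Step 2. [(3*(5*(x + 6))) - 4 = 71] add 4: x sits inside (… - 4), so sub: 3*(5*(x + 6)) = 75.
Step 3. [3*(5*(x + 6)) = 75] LHS = 3·(…); ÷3 both sides, so div: 5*(x + 6) = 25.
Step 4. [5*(x + 6) = 25] LHS = 5·(…); ÷5 both sides. So div: x + 6 = 5.
Step 5. [x + 6 = 5] the outer +6 inverts by subtracting 6. So sub: x = -1.

Answer: x ∈ {-1}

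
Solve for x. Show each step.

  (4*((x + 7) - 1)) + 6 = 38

Step 1. [(4*((x + 7) - 1)) + 6 = 38] subtract 6: x sits inside (… + 6), so sub: 4*((x + 7) - 1) = 32.
Step 2. [4*((x + 7) - 1) = 32] divide by the outer 4. So div: (x + 7) - 1 = 8.
Step 3. [(x + 7) - 1 = 8] 1 comes off first (add 1). So sub: x + 7 = 9.
Step 4. [x + 7 = 9] +7 is outermost — subtract 7 both sides. So sub: x = 2.

Answer: x ∈ {2}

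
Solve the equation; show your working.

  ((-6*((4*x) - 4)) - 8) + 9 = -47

Step 1. [((-6*((4*x) - 4)) - 8) + 9 = -47] +9 is outermost — subtract 9 both sides. So sub: (-6*((4*x) - 4)) - 8 = -56.
Step 2. [(-6*((4*x) - 4)) - 8 = -56] add 8: x sits inside (… - 8) ⇒ sub: -6*((4*x) - 4) = -48.
Step 3. [-6*((4*x) - 4) = -48] LHS = -6·(…); ÷-6 both sides. So div: (4*x) - 4 = 8.
Step 4. [(4*x) - 4 = 8] 4 | LHS and 4 | 8: pull 4 out. So factor: x - 1 = 2.
Step 5. [x - 1 = 2] peel the -1: add 1 from each side ⇒ sub: x = 3.

Answer: x ∈ {3}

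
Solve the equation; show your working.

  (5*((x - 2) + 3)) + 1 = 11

Step 1. [(5*((x - 2) + 3)) + 1 = 11] peel the +1: subtract 1 from each side ⇒ sub: 5*((x - 2) + 3) = 10.
Step 2. [5*((x - 2) + 3) = 10] leading coefficient 5: divide by 5. So div: (x - 2) + 3 = 2.
Step 3. [(x - 2) + 3 = 2] 3 comes off first (subtract 3) ⇒ sub: x - 2 = -1.
Step 4. [x - 2 = -1] the outer -2 inverts by adding 2. So sub: x = 1.

Answer: x ∈ {1}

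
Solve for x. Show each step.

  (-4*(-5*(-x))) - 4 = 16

Step 1. [(-4*(-5*(-x))) - 4 = 16] -4 | LHS and -4 | 16: pull -4 out ⇒ factor: (-5*(-x)) + 1 = -4.
Step 2. [(-5*(-x)) + 1 = -4] +1 is outermost — subtract 1 both sides ⇒ sub: -5*(-x) = -5.
Step 3. [-5*(-x) = -5] leading coefficient -5: divide by -5, so div: -x = 1.
Step 4. [-x = 1] flip signs both sides, so neg: x = -1.

Answer: x ∈ {-1}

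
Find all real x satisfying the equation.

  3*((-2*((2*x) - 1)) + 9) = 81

Step 1. [3*((-2*((2*x) - 1)) + 9) = 81] leading coefficient 3: divide by 3 ⇒ div: (-2*((2*x) - 1)) + 9 = 27.
Step 2. [(-2*((2*x) - 1)) + 9 = 27] 9 comes off first (subtract 9) ⇒ sub: -2*((2*x) - 1) = 18.
Step 3. [-2*((2*x) - 1) = 18] divide by the outer -2, so div: (2*x) - 1 = -9.
Step 4. [(2*x) - 1 = -9] add 1: x sits inside (… - 1), so sub: 2*x = -8.
Step 5. [2*x = -8] LHS = 2·(…); ÷2 both sides, so div: x = -4.

Answer: x ∈ {-4}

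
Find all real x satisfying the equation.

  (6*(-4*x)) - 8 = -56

Step 1. [(6*(-4*x)) - 8 = -56] the outer -8 inverts by adding 8 ⇒ sub: 6*(-4*x) = -48.
Step 2. [6*(-4*x) = -48] divide by the outer 6, so div: -4*x = -8.
Step 3. [-4*x = -8] leading coefficient -4: divide by -4. So div: x = 2.

Answer: x ∈ {2}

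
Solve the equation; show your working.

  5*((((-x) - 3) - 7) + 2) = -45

Step 1. [5*((((-x) - 3) - 7) + 2) = -45] divide by the outer 5, so div: (((-x) - 3) - 7) + 2 = -9.
Step 2. [(((-x) - 3) - 7) + 2 = -9] the outer +2 inverts by subtracting 2, so sub: ((-x) - 3) - 7 = -11.
Step 3. [((-x) - 3) - 7 = -11] the outer -7 inverts by adding 7. So sub: (-x) - 3 = -4.
Step 4. [(-x) - 3 = -4] peel the -3: add 3 from each side. So sub: -x = -1.
Step 5. [-x = -1] flip signs both sides ⇒ neg: x = 1.

Answer: x ∈ {1}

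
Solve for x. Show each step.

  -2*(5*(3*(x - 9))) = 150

Step 1. [-2*(5*(3*(x - 9))) = 150] -2·(inner) — divide through by -2. So div: 5*(3*(x - 9)) = -75.
Step 2. [5*(3*(x - 9)) = -75] divide by the outer 5. So div: 3*(x - 9) = -15.
Step 3. [3*(x - 9) = -15] 3·(inner) — divide through by 3, so div: x - 9 = -5.
Step 4. [x - 9 = -5] peel the -9: add 9 from each side, so sub: x = 4.

Answer: x ∈ {4}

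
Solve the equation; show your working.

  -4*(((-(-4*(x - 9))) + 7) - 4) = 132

Step 1. [-4*(((-(-4*(x - 9))) + 7) - 4) = 132] -4 out front; divide by -4, so div: ((-(-4*(x - 9))) + 7) - 4 = -33.
Step 2. [((-(-4*(x - 9))) + 7) - 4 = -33] add 4: x sits inside (… - 4) ⇒ sub: (-(-4*(x - 9))) + 7 = -29.
Step 3. [(-(-4*(x - 9))) + 7 = -29] subtract 7: x sits inside (… + 7) ⇒ sub: -(-4*(x - 9)) = -36.
Step 4. [-(-4*(x - 9)) = -36] leading − — multiply by −1. So neg: -4*(x - 9) = 36.
Step 5. [-4*(x - 9) = 36] -4·(inner) — divide through by -4, so div: x - 9 = -9.
Step 6. [x - 9 = -9] the outer -9 inverts by adding 9 ⇒ sub: x = 0.

Answer: x ∈ {0}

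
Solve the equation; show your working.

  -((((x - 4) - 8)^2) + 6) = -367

Step 1. [-((((x - 4) - 8)^2) + 6) = -367] leading − — multiply by −1, so neg: (((x - 4) - 8)^2) + 6 = 367.
Step 2. [(((x - 4) - 8)^2) + 6 = 367] the outer +6 inverts by subtracting 6 ⇒ sub: ((x - 4) - 8)^2 = 361.
Step 3. [((x - 4) - 8)^2 = 361] √ both sides: 361 ≥ 0 gives two branches. So sqrt: (x - 4) - 8 = 19 or -19.
Step 4. [(x - 4) - 8 = 19 or -19] peel the -8: add 8 from each side, so sub: x - 4 = 27 or -11.
Step 5. [x - 4 = 27 or -11] peel the -4: add 4 from each side, so sub: x = 31 or -7.

Answer: x ∈ {-7, 31}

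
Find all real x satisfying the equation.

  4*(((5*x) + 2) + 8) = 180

Step 1. [4*(((5*x) + 2) + 8) = 180] 4·(inner) — divide through by 4, so div: ((5*x) + 2) + 8 = 45.
Step 2. [((5*x) + 2) + 8 = 45] 8 comes off first (subtract 8) ⇒ sub: (5*x) + 2 = 37.
Step 3. [(5*x) + 2 = 37] 2 comes off first (subtract 2), so sub: 5*x = 35.
Step 4. [5*x = 35] divide by the outer 5. So div: x = 7.

Answer: x ∈ {7}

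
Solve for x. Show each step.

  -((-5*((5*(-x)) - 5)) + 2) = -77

Step 1. [-((-5*((5*(-x)) - 5)) + 2) = -77] LHS negated; negate both sides, so neg: (-5*((5*(-x)) - 5)) + 2 = 77.
Step 2. [(-5*((5*(-x)) - 5)) + 2 = 77] the outer +2 inverts by subtracting 2, so sub: -5*((5*(-x)) - 5) = 75.
Step 3. [-5*((5*(-x)) - 5) = 75] -5 out front; divide by -5, so div: (5*(-x)) - 5 = -15.
Step 4. [(5*(-x)) - 5 = -15] -5 is outermost — add 5 both sides ⇒ sub: 5*(-x) = -10.
Step 5. [5*(-x) = -10] LHS = 5·(…); ÷5 both sides ⇒ div: -x = -2.
Step 6. [-x = -2] flip signs both sides. So neg: x = 2.

Answer: x ∈ {2}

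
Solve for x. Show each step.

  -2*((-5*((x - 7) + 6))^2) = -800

Step 1. [-2*((-5*((x - 7) + 6))^2) = -800] LHS = -2·(…); ÷-2 both sides. So div: (-5*((x - 7) + 6))^2 = 400.
Step 2. [(-5*((x - 7) + 6))^2 = 400] √ both sides: 400 ≥ 0 gives two branches. So sqrt: -5*((x - 7) + 6) = 20 or -20.
Step 3. [-5*((x - 7) + 6) = 20 or -20] leading coefficient -5: divide by -5 ⇒ div: (x - 7) + 6 = -4 or 4.
Step 4. [(x - 7) + 6 = -4 or 4] peel the +6: subtract 6 from each side ⇒ sub: x - 7 = -10 or -2.
Step 5. [x - 7 = -10 or -2] 7 comes off first (add 7). So sub: x = -3 or 5.

Answer: x ∈ {-3, 5}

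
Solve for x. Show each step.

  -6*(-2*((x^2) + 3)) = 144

Step 1. [-6*(-2*((x^2) + 3)) = 144] divide by the outer -6 ⇒ div: -2*((x^2) + 3) = -24.
Step 2. [-2*((x^2) + 3) = -24] leading coefficient -2: divide by -2. So div: (x^2) + 3 = 12.
Step 3. [(x^2) + 3 = 12] +3 is outermost — subtract 3 both sides. So sub: x^2 = 9.
Step 4. [x^2 = 9] LHS squared, RHS 9 ≥ 0: apply √ (±). So sqrt: x = 3 or -3.

Answer: x ∈ {-3, 3}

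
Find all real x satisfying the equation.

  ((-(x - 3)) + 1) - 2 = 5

Step 1. [((-(x - 3)) + 1) - 2 = 5] the outer -2 inverts by adding 2, so sub: (-(x - 3)) + 1 = 7.
Step 2. [(-(x - 3)) + 1 = 7] +1 is outermost — subtract 1 both sides ⇒ sub: -(x - 3) = 6.
Step 3. [-(x - 3) = 6] flip signs both sides, so neg: x - 3 = -6.
Step 4. [x - 3 = -6] peel the -3: add 3 from each side, so sub: x = -3.

Answer: x ∈ {-3}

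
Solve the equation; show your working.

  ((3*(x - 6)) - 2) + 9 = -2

Step 1. [((3*(x - 6)) - 2) + 9 = -2] peel the +9: subtract 9 from each side, so sub: (3*(x - 6)) - 2 = -11.
Step 2. [(3*(x - 6)) - 2 = -11] add 2: x sits inside (… - 2), so sub: 3*(x - 6) = -9.
Step 3. [3*(x - 6) = -9] LHS = 3·(…); ÷3 both sides. So div: x - 6 = -3.
Step 4. [x - 6 = -3] peel the -6: add 6 from each side, so sub: x = 3.

Answer: x ∈ {3}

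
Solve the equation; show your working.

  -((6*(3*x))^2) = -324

Step 1. [-((6*(3*x))^2) = -324] LHS negated; negate both sides. So neg: (6*(3*x))^2 = 324.
Step 2. [(6*(3*x))^2 = 324] √ both sides: 324 ≥ 0 gives two branches. So sqrt: 6*(3*x) = 18 or -18.
Step 3. [6*(3*x) = 18 or -18] divide by the outer 6 ⇒ div: 3*x = 3 or -3.
Step 4. [3*x = 3 or -3] 3 out front; divide by 3. So div: x = 1 or -1.

Answer: x ∈ {-1, 1}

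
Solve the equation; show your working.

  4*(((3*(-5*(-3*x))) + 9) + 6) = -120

Step 1. [4*(((3*(-5*(-3*x))) + 9) + 6) = -120] 4·(inner) — divide through by 4. So div: ((3*(-5*(-3*x))) + 9) + 6 = -30.
Step 2. [((3*(-5*(-3*x))) + 9) + 6 = -30] subtract 6: x sits inside (… + 6), so sub: (3*(-5*(-3*x))) + 9 = -36.
Step 3. [(3*(-5*(-3*x))) + 9 = -36] 3 | LHS and 3 | -36: pull 3 out ⇒ factor: (-5*(-3*x)) + 3 = -12.
Step 4. [(-5*(-3*x)) + 3 = -12] 3 comes off first (subtract 3), so sub: -5*(-3*x) = -15.
Step 5. [-5*(-3*x) = -15] -5·(inner) — divide through by -5, so div: -3*x = 3.
Step 6. [-3*x = 3] -3 out front; divide by -3 ⇒ div: x = -1.

Answer: x ∈ {-1}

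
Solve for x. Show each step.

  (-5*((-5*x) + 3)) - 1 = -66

Step 1. [(-5*((-5*x) + 3)) - 1 = -66] peel the -1: add 1 from each side, so sub: -5*((-5*x) + 3) = -65.
Step 2. [-5*((-5*x) + 3) = -65] divide by the outer -5 ⇒ div: (-5*x) + 3 = 13.
Step 3. [(-5*x) + 3 = 13] the outer +3 inverts by subtracting 3 ⇒ sub: -5*x = 10.
Step 4. [-5*x = 10] -5 out front; divide by -5, so div: x = -2.

Answer: x ∈ {-2}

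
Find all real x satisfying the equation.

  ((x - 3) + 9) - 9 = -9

Step 1. [((x - 3) + 9) - 9 = -9] add 9: x sits inside (… - 9), so sub: (x - 3) + 9 = 0.
Step 2. [(x - 3) + 9 = 0] 9 comes off first (subtract 9), so sub: x - 3 = -9.
Step 3. [x - 3 = -9] add 3: x sits inside (… - 3). So sub: x = -6.

Answer: x ∈ {-6}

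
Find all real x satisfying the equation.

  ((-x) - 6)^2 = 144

Step 1. [((-x) - 6)^2 = 144] LHS squared, RHS 144 ≥ 0: apply √ (±), so sqrt: (-x) - 6 = 12 or -12.
Step 2. [(-x) - 6 = 12 or -12] the outer -6 inverts by adding 6 ⇒ sub: -x = 18 or -6.
Step 3. [-x = 18 or -6] LHS negated; negate both sides. So neg: x = -18 or 6.

Answer: x ∈ {-18, 6}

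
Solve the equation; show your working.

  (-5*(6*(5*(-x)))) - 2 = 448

Step 1. [(-5*(6*(5*(-x)))) - 2 = 448] peel the -2: add 2 from each side. So sub: -5*(6*(5*(-x))) = 450.
Step 2. [-5*(6*(5*(-x))) = 450] divide by the outer -5, so div: 6*(5*(-x)) = -90.
Step 3. [6*(5*(-x)) = -90] 6·(inner) — divide through by 6. So div: 5*(-x) = -15.
Step 4. [5*(-x) = -15] divide by the outer 5, so div: -x = -3.
Step 5. [-x = -3] leading − — multiply by −1. So neg: x = 3.

Answer: x ∈ {3}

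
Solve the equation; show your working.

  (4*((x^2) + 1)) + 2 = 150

Step 1. [(4*((x^2) + 1)) + 2 = 150] subtract 2: x sits inside (… + 2). So sub: 4*((x^2) + 1) = 148.
Step 2. [4*((x^2) + 1) = 148] leading coefficient 4: divide by 4, so div: (x^2) + 1 = 37.
Step 3. [(x^2) + 1 = 37] 1 comes off first (subtract 1). So sub: x^2 = 36.
Step 4. [x^2 = 36] 36 ≥ 0, LHS is (·)² — take ±√, so sqrt: x = 6 or -6.

Answer: x ∈ {-6, 6}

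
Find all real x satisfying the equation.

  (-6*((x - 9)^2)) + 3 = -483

Step 1. [(-6*((x - 9)^2)) + 3 = -483] the outer +3 inverts by subtracting 3 ⇒ sub: -6*((x - 9)^2) = -486.
Step 2. [-6*((x - 9)^2) = -486] LHS = -6·(…); ÷-6 both sides, so div: (x - 9)^2 = 81.
Step 3. [(x - 9)^2 = 81] 81 ≥ 0, LHS is (·)² — take ±√ ⇒ sqrt: x - 9 = 9 or -9.
Step 4. [x - 9 = 9 or -9] peel the -9: add 9 from each side, so sub: x = 18 or 0.

Answer: x ∈ {0, 18}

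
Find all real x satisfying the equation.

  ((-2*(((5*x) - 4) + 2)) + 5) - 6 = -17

Step 1. [((-2*(((5*x) - 4) + 2)) + 5) - 6 = -17] 6 comes off first (add 6), so sub: (-2*(((5*x) - 4) + 2)) + 5 = -11.
Step 2. [(-2*(((5*x) - 4) + 2)) + 5 = -11] 5 comes off first (subtract 5). So sub: -2*(((5*x) - 4) + 2) = -16.
Step 3. [-2*(((5*x) - 4) + 2) = -16] -2 out front; divide by -2, so div: ((5*x) - 4) + 2 = 8.
Step 4. [((5*x) - 4) + 2 = 8] 2 comes off first (subtract 2). So sub: (5*x) - 4 = 6.
Step 5. [(5*x) - 4 = 6] peel the -4: add 4 from each side, so sub: 5*x = 10.
Step 6. [5*x = 10] 5·(inner) — divide through by 5 ⇒ div: x = 2.

Answer: x ∈ {2}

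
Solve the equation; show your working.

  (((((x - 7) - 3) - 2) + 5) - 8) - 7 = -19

Step 1. [(((((x - 7) - 3) - 2) + 5) - 8) - 7 = -19] peel the -7: add 7 from each side, so sub: ((((x - 7) - 3) - 2) + 5) - 8 = -12.
Step 2. [((((x - 7) - 3) - 2) + 5) - 8 = -12] 8 comes off first (add 8), so sub: (((x - 7) - 3) - 2) + 5 = -4.
Step 3. [(((x - 7) - 3) - 2) + 5 = -4] 5 comes off first (subtract 5). So sub: ((x - 7) - 3) - 2 = -9.
Step 4. [((x - 7) - 3) - 2 = -9] 2 comes off first (add 2). So sub: (x - 7) - 3 = -7.
Step 5. [(x - 7) - 3 = -7] peel the -3: add 3 from each side ⇒ sub: x - 7 = -4.
Step 6. [x - 7 = -4] -7 is outermost — add 7 both sides. So sub: x = 3.

Answer: x ∈ {3}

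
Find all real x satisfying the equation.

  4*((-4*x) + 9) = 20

Step 1. [4*((-4*x) + 9) = 20] 4 out front; divide by 4 ⇒ div: (-4*x) + 9 = 5.
Step 2. [(-4*x) + 9 = 5] +9 is outermost — subtract 9 both sides. So sub: -4*x = -4.
Step 3. [-4*x = -4] LHS = -4·(…); ÷-4 both sides. So div: x = 1.

Answer: x ∈ {1}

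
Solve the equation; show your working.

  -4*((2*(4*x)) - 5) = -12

Step 1. [-4*((2*(4*x)) - 5) = -12] -4 out front; divide by -4. So div: (2*(4*x)) - 5 = 3.
Step 2. [(2*(4*x)) - 5 = 3] peel the -5: add 5 from each side ⇒ sub: 2*(4*x) = 8.
Step 3. [2*(4*x) = 8] leading coefficient 2: divide by 2 ⇒ div: 4*x = 4.
Step 4. [4*x = 4] divide by the outer 4, so div: x = 1.

Answer: x ∈ {1}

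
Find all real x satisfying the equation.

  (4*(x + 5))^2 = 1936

Step 1. [(4*(x + 5))^2 = 1936] LHS squared, RHS 1936 ≥ 0: apply √ (±), so sqrt: 4*(x + 5) = 44 or -44.
Step 2. [4*(x + 5) = 44 or -44] 4·(inner) — divide through by 4. So div: x + 5 = 11 or -11.
Step 3. [x + 5 = 11 or -11] the outer +5 inverts by subtracting 5, so sub: x = 6 or -16.

Answer: x ∈ {-16, 6}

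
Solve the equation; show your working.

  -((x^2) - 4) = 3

Step 1. [-((x^2) - 4) = 3] leading − — multiply by −1. So neg: (x^2) - 4 = -3.
Step 2. [(x^2) - 4 = -3] 4 comes off first (add 4). So sub: x^2 = 1.
Step 3. [x^2 = 1] √ both sides: 1 ≥ 0 gives two branches. So sqrt: x = 1 or -1.

Answer: x ∈ {-1, 1}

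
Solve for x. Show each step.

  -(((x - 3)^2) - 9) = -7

Step 1. [-(((x - 3)^2) - 9) = -7] LHS negated; negate both sides, so neg: ((x - 3)^2) - 9 = 7.
Step 2. [((x - 3)^2) - 9 = 7] the outer -9 inverts by adding 9 ⇒ sub: (x - 3)^2 = 16.
Step 3. [(x - 3)^2 = 16] √ both sides: 16 ≥ 0 gives two branches ⇒ sqrt: x - 3 = 4 or -4.
Step 4. [x - 3 = 4 or -4] -3 is outermost — add 3 both sides ⇒ sub: x = 7 or -1.

Answer: x ∈ {-1, 7}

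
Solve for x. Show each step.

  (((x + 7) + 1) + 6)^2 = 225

Step 1. [(((x + 7) + 1) + 6)^2 = 225] 225 ≥ 0, LHS is (·)² — take ±√. So sqrt: ((x + 7) + 1) + 6 = 15 or -15.
Step 2. [((x + 7) + 1) + 6 = 15 or -15] 6 comes off first (subtract 6) ⇒ sub: (x + 7) + 1 = 9 or -21.
Step 3. [(x + 7) + 1 = 9 or -21] +1 is outermost — subtract 1 both sides ⇒ sub: x + 7 = 8 or -22.
Step 4. [x + 7 = 8 or -22] peel the +7: subtract 7 from each side. So sub: x = 1 or -29.

Answer: x ∈ {-29, 1}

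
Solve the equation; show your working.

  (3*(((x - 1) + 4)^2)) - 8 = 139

Step 1. [(3*(((x - 1) + 4)^2)) - 8 = 139] add 8: x sits inside (… - 8), so sub: 3*(((x - 1) + 4)^2) = 147.
Step 2. [3*(((x - 1) + 4)^2) = 147] 3·(inner) — divide through by 3. So div: ((x - 1) + 4)^2 = 49.
Step 3. [((x - 1) + 4)^2 = 49] LHS squared, RHS 49 ≥ 0: apply √ (±), so sqrt: (x - 1) + 4 = 7 or -7.
Step 4. [(x - 1) + 4 = 7 or -7] peel the +4: subtract 4 from each side. So sub: x - 1 = 3 or -11.
Step 5. [x - 1 = 3 or -11] peel the -1: add 1 from each side ⇒ sub: x = 4 or -10.

Answer: x ∈ {-10, 4}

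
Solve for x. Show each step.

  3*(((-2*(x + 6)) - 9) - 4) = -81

Step 1. [3*(((-2*(x + 6)) - 9) - 4) = -81] divide by the outer 3 ⇒ div: ((-2*(x + 6)) - 9) - 4 = -27.
Step 2. [((-2*(x + 6)) - 9) - 4 = -27] add 4: x sits inside (… - 4). So sub: (-2*(x + 6)) - 9 = -23.
Step 3. [(-2*(x + 6)) - 9 = -23] peel the -9: add 9 from each side. So sub: -2*(x + 6) = -14.
Step 4. [-2*(x + 6) = -14] divide by the outer -2, so div: x + 6 = 7.
Step 5. [x + 6 = 7] peel the +6: subtract 6 from each side. So sub: x = 1.

Answer: x ∈ {1}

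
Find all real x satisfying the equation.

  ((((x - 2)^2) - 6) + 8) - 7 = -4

Step 1. [((((x - 2)^2) - 6) + 8) - 7 = -4] peel the -7: add 7 from each side ⇒ sub: (((x - 2)^2) - 6) + 8 = 3.
Step 2. [(((x - 2)^2) - 6) + 8 = 3] subtract 8: x sits inside (… + 8), so sub: ((x - 2)^2) - 6 = -5.
Step 3. [((x - 2)^2) - 6 = -5] peel the -6: add 6 from each side ⇒ sub: (x - 2)^2 = 1.
Step 4. [(x - 2)^2 = 1] 1 ≥ 0, LHS is (·)² — take ±√. So sqrt: x - 2 = 1 or -1.
Step 5. [x - 2 = 1 or -1] peel the -2: add 2 from each side ⇒ sub: x = 3 or 1.

Answer: x ∈ {1, 3}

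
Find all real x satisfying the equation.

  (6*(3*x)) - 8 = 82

Step 1. [(6*(3*x)) - 8 = 82] 8 comes off first (add 8) ⇒ sub: 6*(3*x) = 90.
Step 2. [6*(3*x) = 90] leading coefficient 6: divide by 6 ⇒ div: 3*x = 15.
Step 3. [3*x = 15] leading coefficient 3: divide by 3, so div: x = 5.

Answer: x ∈ {5}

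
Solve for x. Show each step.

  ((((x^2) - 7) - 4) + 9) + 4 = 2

Step 1. [((((x^2) - 7) - 4) + 9) + 4 = 2] 4 comes off first (subtract 4) ⇒ sub: (((x^2) - 7) - 4) + 9 = -2.
Step 2. [(((x^2) - 7) - 4) + 9 = -2] 9 comes off first (subtract 9), so sub: ((x^2) - 7) - 4 = -11.
Step 3. [((x^2) - 7) - 4 = -11] the outer -4 inverts by adding 4 ⇒ sub: (x^2) - 7 = -7.
Step 4. [(x^2) - 7 = -7] 7 comes off first (add 7), so sub: x^2 = 0.
Step 5. [x^2 = 0] LHS squared, RHS 0 ≥ 0: apply √ (±). So sqrt: x = 0.

Answer: x ∈ {0}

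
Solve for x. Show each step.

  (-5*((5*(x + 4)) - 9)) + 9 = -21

Step 1. [(-5*((5*(x + 4)) - 9)) + 9 = -21] 9 comes off first (subtract 9), so sub: -5*((5*(x + 4)) - 9) = -30.
Step 2. [-5*((5*(x + 4)) - 9) = -30] -5 out front; divide by -5, so div: (5*(x + 4)) - 9 = 6.
Step 3. [(5*(x + 4)) - 9 = 6] the outer -9 inverts by adding 9 ⇒ sub: 5*(x + 4) = 15.
Step 4. [5*(x + 4) = 15] LHS = 5·(…); ÷5 both sides ⇒ div: x + 4 = 3.
Step 5. [x + 4 = 3] 4 comes off first (subtract 4), so sub: x = -1.

Answer: x ∈ {-1}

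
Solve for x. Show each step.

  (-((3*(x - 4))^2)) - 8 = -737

Step 1. [(-((3*(x - 4))^2)) - 8 = -737] the outer -8 inverts by adding 8 ⇒ sub: -((3*(x - 4))^2) = -729.
Step 2. [-((3*(x - 4))^2) = -729] LHS negated; negate both sides. So neg: (3*(x - 4))^2 = 729.
Step 3. [(3*(x - 4))^2 = 729] LHS squared, RHS 729 ≥ 0: apply √ (±). So sqrt: 3*(x - 4) = 27 or -27.
Step 4. [3*(x - 4) = 27 or -27] 3 out front; divide by 3 ⇒ div: x - 4 = 9 or -9.
Step 5. [x - 4 = 9 or -9] the outer -4 inverts by adding 4 ⇒ sub: x = 13 or -5.

Answer: x ∈ {-5, 13}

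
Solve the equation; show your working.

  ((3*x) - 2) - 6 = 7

Step 1. [((3*x) - 2) - 6 = 7] add 6: x sits inside (… - 6), so sub: (3*x) - 2 = 13.
Step 2. [(3*x) - 2 = 13] -2 is outermost — add 2 both sides. So sub: 3*x = 15.
Step 3. [3*x = 15] leading coefficient 3: divide by 3, so div: x = 5.

Answer: x ∈ {5}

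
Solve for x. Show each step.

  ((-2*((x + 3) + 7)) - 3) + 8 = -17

Step 1. [((-2*((x + 3) + 7)) - 3) + 8 = -17] peel the +8: subtract 8 from each side. So sub: (-2*((x + 3) + 7)) - 3 = -25.
Step 2. [(-2*((x + 3) + 7)) - 3 = -25] add 3: x sits inside (… - 3), so sub: -2*((x + 3) + 7) = -22.
Step 3. [-2*((x + 3) + 7) = -22] -2·(inner) — divide through by -2, so div: (x + 3) + 7 = 11.
Step 4. [(x + 3) + 7 = 11] subtract 7: x sits inside (… + 7). So sub: x + 3 = 4.
Step 5. [x + 3 = 4] 3 comes off first (subtract 3). So sub: x = 1.

Answer: x ∈ {1}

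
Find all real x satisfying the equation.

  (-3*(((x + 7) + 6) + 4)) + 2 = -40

Step 1. [(-3*(((x + 7) + 6) + 4)) + 2 = -40] the outer +2 inverts by subtracting 2, so sub: -3*(((x + 7) + 6) + 4) = -42.
Step 2. [-3*(((x + 7) + 6) + 4) = -42] -3 out front; divide by -3, so div: ((x + 7) + 6) + 4 = 14.
Step 3. [((x + 7) + 6) + 4 = 14] +4 is outermost — subtract 4 both sides, so sub: (x + 7) + 6 = 10.
Step 4. [(x + 7) + 6 = 10] +6 is outermost — subtract 6 both sides, so sub: x + 7 = 4.
Step 5. [x + 7 = 4] peel the +7: subtract 7 from each side. So sub: x = -3.

Answer: x ∈ {-3}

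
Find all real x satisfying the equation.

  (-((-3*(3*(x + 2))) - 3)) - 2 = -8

Step 1. [(-((-3*(3*(x + 2))) - 3)) - 2 = -8] the outer -2 inverts by adding 2. So sub: -((-3*(3*(x + 2))) - 3) = -6.
Step 2. [-((-3*(3*(x + 2))) - 3) = -6] LHS negated; negate both sides ⇒ neg: (-3*(3*(x + 2))) - 3 = 6.
Step 3. [(-3*(3*(x + 2))) - 3 = 6] common factor -3 (LHS and 6) — divide through. So factor: (3*(x + 2)) + 1 = -2.
Step 4. [(3*(x + 2)) + 1 = -2] peel the +1: subtract 1 from each side ⇒ sub: 3*(x + 2) = -3.
Step 5. [3*(x + 2) = -3] leading coefficient 3: divide by 3 ⇒ div: x + 2 = -1.
Step 6. [x + 2 = -1] +2 is outermost — subtract 2 both sides. So sub: x = -3.

Answer: x ∈ {-3}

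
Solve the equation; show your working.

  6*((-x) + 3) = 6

Step 1. [6*((-x) + 3) = 6] 6·(inner) — divide through by 6 ⇒ div: (-x) + 3 = 1.
Step 2. [(-x) + 3 = 1] +3 is outermost — subtract 3 both sides ⇒ sub: -x = -2.
Step 3. [-x = -2] flip signs both sides. So neg: x = 2.

Answer: x ∈ {2}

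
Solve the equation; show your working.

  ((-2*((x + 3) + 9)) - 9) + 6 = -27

Step 1. [((-2*((x + 3) + 9)) - 9) + 6 = -27] +6 is outermost — subtract 6 both sides ⇒ sub: (-2*((x + 3) + 9)) - 9 = -33.
Step 2. [(-2*((x + 3) + 9)) - 9 = -33] add 9: x sits inside (… - 9), so sub: -2*((x + 3) + 9) = -24.
Step 3. [-2*((x + 3) + 9) = -24] -2 out front; divide by -2, so div: (x + 3) + 9 = 12.
Step 4. [(x + 3) + 9 = 12] subtract 9: x sits inside (… + 9), so sub: x + 3 = 3.
Step 5. [x + 3 = 3] subtract 3: x sits inside (… + 3), so sub: x = 0.

Answer: x ∈ {0}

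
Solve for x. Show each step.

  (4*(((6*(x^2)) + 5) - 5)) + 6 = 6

Step 1. [(4*(((6*(x^2)) + 5) - 5)) + 6 = 6] 6 comes off first (subtract 6), so sub: 4*(((6*(x^2)) + 5) - 5) = 0.
Step 2. [4*(((6*(x^2)) + 5) - 5) = 0] leading coefficient 4: divide by 4 ⇒ div: ((6*(x^2)) + 5) - 5 = 0.
Step 3. [((6*(x^2)) + 5) - 5 = 0] peel the -5: add 5 from each side, so sub: (6*(x^2)) + 5 = 5.
Step 4. [(6*(x^2)) + 5 = 5] +5 is outermost — subtract 5 both sides. So sub: 6*(x^2) = 0.
Step 5. [6*(x^2) = 0] leading coefficient 6: divide by 6 ⇒ div: x^2 = 0.
Step 6. [x^2 = 0] LHS squared, RHS 0 ≥ 0: apply √ (±) ⇒ sqrt: x = 0.

Answer: x ∈ {0}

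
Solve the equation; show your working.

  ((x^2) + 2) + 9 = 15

Step 1. [((x^2) + 2) + 9 = 15] +9 is outermost — subtract 9 both sides. So sub: (x^2) + 2 = 6.
Step 2. [(x^2) + 2 = 6] the outer +2 inverts by subtracting 2 ⇒ sub: x^2 = 4.
Step 3. [x^2 = 4] √ both sides: 4 ≥ 0 gives two branches, so sqrt: x = 2 or -2.

Answer: x ∈ {-2, 2}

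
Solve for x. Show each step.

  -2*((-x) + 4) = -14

Step 1. [-2*((-x) + 4) = -14] divide by the outer -2, so div: (-x) + 4 = 7.
Step 2. [(-x) + 4 = 7] peel the +4: subtract 4 from each side ⇒ sub: -x = 3.
Step 3. [-x = 3] flip signs both sides ⇒ neg: x = -3.

Answer: x ∈ {-3}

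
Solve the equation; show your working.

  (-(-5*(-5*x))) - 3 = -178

Step 1. [(-(-5*(-5*x))) - 3 = -178] the outer -3 inverts by adding 3, so sub: -(-5*(-5*x)) = -175.
Step 2. [-(-5*(-5*x)) = -175] leading − — multiply by −1, so neg: -5*(-5*x) = 175.
Step 3. [-5*(-5*x) = 175] leading coefficient -5: divide by -5, so div: -5*x = -35.
Step 4. [-5*x = -35] LHS = -5·(…); ÷-5 both sides. So div: x = 7.

Answer: x ∈ {7}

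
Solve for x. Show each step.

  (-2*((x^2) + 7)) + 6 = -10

Step 1. [(-2*((x^2) + 7)) + 6 = -10] 6 comes off first (subtract 6) ⇒ sub: -2*((x^2) + 7) = -16.
Step 2. [-2*((x^2) + 7) = -16] LHS = -2·(…); ÷-2 both sides ⇒ div: (x^2) + 7 = 8.
Step 3. [(x^2) + 7 = 8] +7 is outermost — subtract 7 both sides ⇒ sub: x^2 = 1.
Step 4. [x^2 = 1] √ both sides: 1 ≥ 0 gives two branches. So sqrt: x = 1 or -1.

Answer: x ∈ {-1, 1}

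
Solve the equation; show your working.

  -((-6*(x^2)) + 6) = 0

Step 1. [-((-6*(x^2)) + 6) = 0] leading − — multiply by −1, so neg: (-6*(x^2)) + 6 = 0.
Step 2. [(-6*(x^2)) + 6 = 0] common factor -6 (LHS and 0) — divide through, so factor: (x^2) - 1 = 0.
Step 3. [(x^2) - 1 = 0] 1 comes off first (add 1) ⇒ sub: x^2 = 1.
Step 4. [x^2 = 1] √ both sides: 1 ≥ 0 gives two branches, so sqrt: x = 1 or -1.

Answer: x ∈ {-1, 1}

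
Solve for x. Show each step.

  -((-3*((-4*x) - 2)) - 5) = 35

Step 1. [-((-3*((-4*x) - 2)) - 5) = 35] flip signs both sides ⇒ neg: (-3*((-4*x) - 2)) - 5 = -35.
Step 2. [(-3*((-4*x) - 2)) - 5 = -35] -5 is outermost — add 5 both sides, so sub: -3*((-4*x) - 2) = -30.
Step 3. [-3*((-4*x) - 2) = -30] divide by the outer -3. So div: (-4*x) - 2 = 10.
Step 4. [(-4*x) - 2 = 10] 2 comes off first (add 2), so sub: -4*x = 12.
Step 5. [-4*x = 12] -4 out front; divide by -4. So div: x = -3.

Answer: x ∈ {-3}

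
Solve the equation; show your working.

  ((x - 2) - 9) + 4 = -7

Step 1. [((x - 2) - 9) + 4 = -7] the outer +4 inverts by subtracting 4. So sub: (x - 2) - 9 = -11.
Step 2. [(x - 2) - 9 = -11] -9 is outermost — add 9 both sides ⇒ sub: x - 2 = -2.
Step 3. [x - 2 = -2] peel the -2: add 2 from each side. So sub: x = 0.

Answer: x ∈ {0}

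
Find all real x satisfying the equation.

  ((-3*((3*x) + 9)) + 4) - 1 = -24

Step 1. [((-3*((3*x) + 9)) + 4) - 1 = -24] 1 comes off first (add 1). So sub: (-3*((3*x) + 9)) + 4 = -23.
Step 2. [(-3*((3*x) + 9)) + 4 = -23] subtract 4: x sits inside (… + 4). So sub: -3*((3*x) + 9) = -27.
Step 3. [-3*((3*x) + 9) = -27] LHS = -3·(…); ÷-3 both sides ⇒ div: (3*x) + 9 = 9.
Step 4. [(3*x) + 9 = 9] peel the +9: subtract 9 from each side ⇒ sub: 3*x = 0.
Step 5. [3*x = 0] 3 out front; divide by 3, so div: x = 0.

Answer: x ∈ {0}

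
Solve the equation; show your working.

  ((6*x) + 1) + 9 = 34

Step 1. [((6*x) + 1) + 9 = 34] subtract 9: x sits inside (… + 9) ⇒ sub: (6*x) + 1 = 25.
Step 2. [(6*x) + 1 = 25] +1 is outermost — subtract 1 both sides. So sub: 6*x = 24.
Step 3. [6*x = 24] 6 out front; divide by 6. So div: x = 4.

Answer: x ∈ {4}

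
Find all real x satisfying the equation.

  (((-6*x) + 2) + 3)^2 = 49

Step 1. [(((-6*x) + 2) + 3)^2 = 49] LHS squared, RHS 49 ≥ 0: apply √ (±). So sqrt: ((-6*x) + 2) + 3 = 7 or -7.
Step 2. [((-6*x) + 2) + 3 = 7 or -7] the outer +3 inverts by subtracting 3 ⇒ sub: (-6*x) + 2 = 4 or -10.
Step 3. [(-6*x) + 2 = 4 or -10] subtract 2: x sits inside (… + 2) ⇒ sub: -6*x = 2 or -12.
Step 4. [-6*x = 2 or -12] divide by the outer -6. So div: x = -1/3 or 2.

Answer: x ∈ {-1/3, 2}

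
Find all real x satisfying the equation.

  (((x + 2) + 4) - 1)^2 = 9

Step 1. [(((x + 2) + 4) - 1)^2 = 9] LHS squared, RHS 9 ≥ 0: apply √ (±) ⇒ sqrt: ((x + 2) + 4) - 1 = 3 or -3.
Step 2. [((x + 2) + 4) - 1 = 3 or -3] peel the -1: add 1 from each side, so sub: (x + 2) + 4 = 4 or -2.
Step 3. [(x + 2) + 4 = 4 or -2] subtract 4: x sits inside (… + 4). So sub: x + 2 = 0 or -6.
Step 4. [x + 2 = 0 or -6] +2 is outermost — subtract 2 both sides, so sub: x = -2 or -8.

Answer: x ∈ {-8, -2}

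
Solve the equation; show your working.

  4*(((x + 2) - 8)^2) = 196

Step 1. [4*(((x + 2) - 8)^2) = 196] LHS = 4·(…); ÷4 both sides, so div: ((x + 2) - 8)^2 = 49.
Step 2. [((x + 2) - 8)^2 = 49] 49 ≥ 0, LHS is (·)² — take ±√. So sqrt: (x + 2) - 8 = 7 or -7.
Step 3. [(x + 2) - 8 = 7 or -7] -8 is outermost — add 8 both sides ⇒ sub: x + 2 = 15 or 1.
Step 4. [x + 2 = 15 or 1] peel the +2: subtract 2 from each side. So sub: x = 13 or -1.

Answer: x ∈ {-1, 13}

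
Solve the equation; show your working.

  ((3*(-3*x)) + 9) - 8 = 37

Step 1. [((3*(-3*x)) + 9) - 8 = 37] 8 comes off first (add 8), so sub: (3*(-3*x)) + 9 = 45.
Step 2. [(3*(-3*x)) + 9 = 45] peel the +9: subtract 9 from each side, so sub: 3*(-3*x) = 36.
Step 3. [3*(-3*x) = 36] 3·(inner) — divide through by 3. So div: -3*x = 12.
Step 4. [-3*x = 12] divide by the outer -3 ⇒ div: x = -4.

Answer: x ∈ {-4}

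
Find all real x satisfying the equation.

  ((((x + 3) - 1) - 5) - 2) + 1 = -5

Step 1. [((((x + 3) - 1) - 5) - 2) + 1 = -5] the outer +1 inverts by subtracting 1, so sub: (((x + 3) - 1) - 5) - 2 = -6.
Step 2. [(((x + 3) - 1) - 5) - 2 = -6] add 2: x sits inside (… - 2). So sub: ((x + 3) - 1) - 5 = -4.
Step 3. [((x + 3) - 1) - 5 = -4] 5 comes off first (add 5), so sub: (x + 3) - 1 = 1.
Step 4. [(x + 3) - 1 = 1] peel the -1: add 1 from each side, so sub: x + 3 = 2.
Step 5. [x + 3 = 2] 3 comes off first (subtract 3). So sub: x = -1.

Answer: x ∈ {-1}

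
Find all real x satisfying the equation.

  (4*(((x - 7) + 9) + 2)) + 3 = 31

Step 1. [(4*(((x - 7) + 9) + 2)) + 3 = 31] subtract 3: x sits inside (… + 3). So sub: 4*(((x - 7) + 9) + 2) = 28.
Step 2. [4*(((x - 7) + 9) + 2) = 28] 4 out front; divide by 4 ⇒ div: ((x - 7) + 9) + 2 = 7.
Step 3. [((x - 7) + 9) + 2 = 7] the outer +2 inverts by subtracting 2. So sub: (x - 7) + 9 = 5.
Step 4. [(x - 7) + 9 = 5] +9 is outermost — subtract 9 both sides ⇒ sub: x - 7 = -4.
Step 5. [x - 7 = -4] -7 is outermost — add 7 both sides. So sub: x = 3.

Answer: x ∈ {3}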